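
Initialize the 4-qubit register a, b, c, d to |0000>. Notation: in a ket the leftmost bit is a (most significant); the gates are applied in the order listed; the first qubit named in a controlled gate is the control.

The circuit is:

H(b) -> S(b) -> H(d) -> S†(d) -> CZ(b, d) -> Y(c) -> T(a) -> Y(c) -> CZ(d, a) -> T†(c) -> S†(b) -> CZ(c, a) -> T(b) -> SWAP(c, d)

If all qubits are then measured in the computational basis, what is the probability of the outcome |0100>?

A full measurement returns |0100> with probability 1/4.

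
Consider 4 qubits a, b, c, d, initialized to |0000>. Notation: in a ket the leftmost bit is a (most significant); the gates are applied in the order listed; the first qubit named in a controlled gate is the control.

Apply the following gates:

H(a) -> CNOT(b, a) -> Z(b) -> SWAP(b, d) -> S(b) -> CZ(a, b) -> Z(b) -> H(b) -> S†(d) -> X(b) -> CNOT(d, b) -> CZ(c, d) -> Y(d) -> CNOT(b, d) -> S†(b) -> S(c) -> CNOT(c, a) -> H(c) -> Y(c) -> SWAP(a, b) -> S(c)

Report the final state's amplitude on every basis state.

The resulting statevector has amplitude 0 on |0000>, sqrt(2)/4 on |0001>, 0 on |0010>, -sqrt(2)*I/4 on |0011>, 0 on |0100>, sqrt(2)/4 on |0101>, 0 on |0110>, -sqrt(2)*I/4 on |0111>, -sqrt(2)*I/4 on |1000>, 0 on |1001>, -sqrt(2)/4 on |1010>, 0 on |1011>, -sqrt(2)*I/4 on |1100>, 0 on |1101>, -sqrt(2)/4 on |1110>, 0 on |1111>.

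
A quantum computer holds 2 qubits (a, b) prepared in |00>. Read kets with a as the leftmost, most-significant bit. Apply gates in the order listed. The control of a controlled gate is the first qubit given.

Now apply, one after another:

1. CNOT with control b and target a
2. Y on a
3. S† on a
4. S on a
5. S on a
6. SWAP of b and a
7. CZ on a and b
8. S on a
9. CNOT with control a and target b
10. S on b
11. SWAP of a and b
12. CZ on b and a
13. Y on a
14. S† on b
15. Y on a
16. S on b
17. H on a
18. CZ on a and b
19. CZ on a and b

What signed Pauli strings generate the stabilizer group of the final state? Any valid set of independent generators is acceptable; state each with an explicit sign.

One valid set of independent stabilizer generators is -XI, +IZ (any independent generating set of the same group is equally correct).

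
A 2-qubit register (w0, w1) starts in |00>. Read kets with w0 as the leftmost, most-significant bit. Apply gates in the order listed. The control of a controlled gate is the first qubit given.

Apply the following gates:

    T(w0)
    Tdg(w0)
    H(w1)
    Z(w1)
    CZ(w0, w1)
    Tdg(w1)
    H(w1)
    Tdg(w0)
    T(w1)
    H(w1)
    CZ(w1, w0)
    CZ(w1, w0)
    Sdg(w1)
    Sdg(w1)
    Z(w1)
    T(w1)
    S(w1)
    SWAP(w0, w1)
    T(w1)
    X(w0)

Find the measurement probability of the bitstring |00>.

Outcome |00> occurs with probability 1/4.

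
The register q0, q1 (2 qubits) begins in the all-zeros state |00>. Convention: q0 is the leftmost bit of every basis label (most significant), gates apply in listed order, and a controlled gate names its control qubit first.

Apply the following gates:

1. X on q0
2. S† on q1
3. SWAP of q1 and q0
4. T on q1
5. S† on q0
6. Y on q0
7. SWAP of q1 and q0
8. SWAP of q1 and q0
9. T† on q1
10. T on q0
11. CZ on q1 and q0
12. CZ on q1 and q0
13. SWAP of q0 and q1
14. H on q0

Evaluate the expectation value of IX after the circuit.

In the final state, IX has expectation 0. Key observation: the block from step 7 through step 8 cancels to the identity and can be dropped.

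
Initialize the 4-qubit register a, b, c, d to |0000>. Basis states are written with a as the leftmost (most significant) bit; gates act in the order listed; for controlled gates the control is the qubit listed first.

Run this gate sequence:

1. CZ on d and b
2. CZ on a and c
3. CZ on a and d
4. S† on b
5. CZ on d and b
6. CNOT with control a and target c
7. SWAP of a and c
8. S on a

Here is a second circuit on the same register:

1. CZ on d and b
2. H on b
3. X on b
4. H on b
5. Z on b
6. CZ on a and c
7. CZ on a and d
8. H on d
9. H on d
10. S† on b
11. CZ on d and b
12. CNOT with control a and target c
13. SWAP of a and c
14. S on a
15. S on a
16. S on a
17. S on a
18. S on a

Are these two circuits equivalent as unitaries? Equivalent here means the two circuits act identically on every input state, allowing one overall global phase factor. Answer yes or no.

Yes — the two circuits implement the same unitary up to a global phase.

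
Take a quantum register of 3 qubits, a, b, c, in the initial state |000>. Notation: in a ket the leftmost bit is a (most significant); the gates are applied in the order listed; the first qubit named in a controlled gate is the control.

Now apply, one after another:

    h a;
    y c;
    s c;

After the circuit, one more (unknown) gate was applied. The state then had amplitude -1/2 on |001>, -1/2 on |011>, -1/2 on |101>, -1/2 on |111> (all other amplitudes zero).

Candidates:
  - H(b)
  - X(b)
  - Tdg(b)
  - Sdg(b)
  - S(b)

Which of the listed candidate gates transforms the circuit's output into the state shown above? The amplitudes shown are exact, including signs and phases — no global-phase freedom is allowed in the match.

It was H(b) that produced the state shown.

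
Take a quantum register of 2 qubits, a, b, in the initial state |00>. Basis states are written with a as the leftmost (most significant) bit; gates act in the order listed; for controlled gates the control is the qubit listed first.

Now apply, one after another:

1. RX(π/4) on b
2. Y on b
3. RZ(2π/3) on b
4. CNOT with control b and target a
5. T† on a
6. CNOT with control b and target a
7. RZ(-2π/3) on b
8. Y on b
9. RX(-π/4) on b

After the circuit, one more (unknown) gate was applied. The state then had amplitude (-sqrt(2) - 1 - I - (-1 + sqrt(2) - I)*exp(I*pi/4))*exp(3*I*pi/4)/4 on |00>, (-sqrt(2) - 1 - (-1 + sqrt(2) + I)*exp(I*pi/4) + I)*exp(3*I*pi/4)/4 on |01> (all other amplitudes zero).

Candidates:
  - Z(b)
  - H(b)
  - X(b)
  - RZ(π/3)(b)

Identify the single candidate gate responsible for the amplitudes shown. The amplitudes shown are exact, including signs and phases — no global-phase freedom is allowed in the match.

It was H(b) that produced the state shown.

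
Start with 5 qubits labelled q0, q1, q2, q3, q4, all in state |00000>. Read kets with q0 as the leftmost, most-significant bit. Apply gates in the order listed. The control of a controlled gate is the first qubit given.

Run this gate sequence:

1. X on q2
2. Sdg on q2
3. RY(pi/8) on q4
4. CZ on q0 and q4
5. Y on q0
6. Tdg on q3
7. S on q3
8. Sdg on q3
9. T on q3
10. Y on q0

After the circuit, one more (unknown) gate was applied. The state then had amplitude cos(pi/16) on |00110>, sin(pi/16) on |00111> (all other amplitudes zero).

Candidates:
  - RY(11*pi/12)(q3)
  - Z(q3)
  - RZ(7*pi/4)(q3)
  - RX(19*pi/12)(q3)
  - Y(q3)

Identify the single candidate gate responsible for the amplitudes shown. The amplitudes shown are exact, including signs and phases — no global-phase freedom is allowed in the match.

The unique candidate consistent with the amplitudes is Y(q3).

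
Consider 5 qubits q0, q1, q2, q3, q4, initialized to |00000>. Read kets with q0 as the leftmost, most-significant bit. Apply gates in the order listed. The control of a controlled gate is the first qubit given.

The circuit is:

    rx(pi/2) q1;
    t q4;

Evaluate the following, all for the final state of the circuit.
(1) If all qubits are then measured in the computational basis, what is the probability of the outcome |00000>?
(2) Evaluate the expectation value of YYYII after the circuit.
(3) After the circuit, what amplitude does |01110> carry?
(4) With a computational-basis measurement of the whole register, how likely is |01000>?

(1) Outcome |00000> occurs with probability 1/2.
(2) The expectation value of YYYII is 0.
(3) The final state's coefficient on |01110> equals 0.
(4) A full measurement returns |01000> with probability 1/2.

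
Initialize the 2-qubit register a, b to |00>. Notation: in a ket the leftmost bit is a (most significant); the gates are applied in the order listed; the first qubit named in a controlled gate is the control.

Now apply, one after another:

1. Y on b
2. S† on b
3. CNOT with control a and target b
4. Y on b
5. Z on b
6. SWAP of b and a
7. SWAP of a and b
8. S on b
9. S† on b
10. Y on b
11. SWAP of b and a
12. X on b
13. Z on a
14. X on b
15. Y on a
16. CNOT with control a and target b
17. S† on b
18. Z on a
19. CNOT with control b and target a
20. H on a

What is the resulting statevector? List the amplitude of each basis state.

The final amplitudes are sqrt(2)*I/2 on |00>, 0 on |01>, sqrt(2)*I/2 on |10>, 0 on |11>.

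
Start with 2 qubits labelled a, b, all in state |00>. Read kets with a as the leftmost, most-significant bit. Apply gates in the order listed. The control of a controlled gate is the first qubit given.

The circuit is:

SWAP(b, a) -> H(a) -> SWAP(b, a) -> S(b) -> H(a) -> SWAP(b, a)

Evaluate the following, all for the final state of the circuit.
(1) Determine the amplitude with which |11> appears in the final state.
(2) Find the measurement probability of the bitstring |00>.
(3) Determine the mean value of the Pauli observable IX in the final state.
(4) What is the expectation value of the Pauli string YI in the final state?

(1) The final state's coefficient on |11> equals I/2.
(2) Outcome |00> occurs with probability 1/4.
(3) The expectation value of IX is 1.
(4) In the final state, YI has expectation 1.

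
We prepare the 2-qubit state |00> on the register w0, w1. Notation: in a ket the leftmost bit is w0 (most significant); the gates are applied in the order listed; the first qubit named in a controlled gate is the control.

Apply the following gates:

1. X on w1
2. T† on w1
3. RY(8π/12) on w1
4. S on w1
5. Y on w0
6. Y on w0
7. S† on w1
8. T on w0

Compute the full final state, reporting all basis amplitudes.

After the circuit, the state carries amplitude sqrt(3)*exp(3*I*pi/4)/2 on |00>, -exp(3*I*pi/4)/2 on |01>, 0 on |10>, 0 on |11>. Key observation: steps 4-7 multiply out to the identity, so the circuit reduces to the remaining gates.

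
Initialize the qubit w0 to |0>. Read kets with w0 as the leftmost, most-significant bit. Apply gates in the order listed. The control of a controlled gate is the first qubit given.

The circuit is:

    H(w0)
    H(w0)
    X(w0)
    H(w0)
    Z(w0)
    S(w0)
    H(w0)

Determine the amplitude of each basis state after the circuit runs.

The resulting statevector has amplitude 1/2 + I/2 on |0>, 1/2 - I/2 on |1>.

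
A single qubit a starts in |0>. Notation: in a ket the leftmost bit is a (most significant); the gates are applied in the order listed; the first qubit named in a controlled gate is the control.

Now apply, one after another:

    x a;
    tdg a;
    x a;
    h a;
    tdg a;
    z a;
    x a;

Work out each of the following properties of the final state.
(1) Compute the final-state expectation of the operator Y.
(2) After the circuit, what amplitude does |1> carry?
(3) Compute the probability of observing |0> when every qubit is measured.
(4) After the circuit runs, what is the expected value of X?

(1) In the final state, Y has expectation -sqrt(2)/2.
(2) |1> carries amplitude -sqrt(2)*exp(3*I*pi/4)/2 in the final state.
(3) A full measurement returns |0> with probability 1/2.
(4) In the final state, X has expectation -sqrt(2)/2.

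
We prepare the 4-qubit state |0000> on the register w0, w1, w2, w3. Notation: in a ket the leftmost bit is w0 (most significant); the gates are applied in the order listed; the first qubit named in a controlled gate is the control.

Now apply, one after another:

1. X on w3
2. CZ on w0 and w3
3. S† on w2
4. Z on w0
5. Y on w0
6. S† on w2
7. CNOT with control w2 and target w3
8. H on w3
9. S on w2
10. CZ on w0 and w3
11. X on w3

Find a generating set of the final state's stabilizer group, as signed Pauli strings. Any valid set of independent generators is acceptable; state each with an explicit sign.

The final state is stabilized by the group generated by +IIIX, -ZIII, +IZII, +IIZI; other independent generating sets are equally valid.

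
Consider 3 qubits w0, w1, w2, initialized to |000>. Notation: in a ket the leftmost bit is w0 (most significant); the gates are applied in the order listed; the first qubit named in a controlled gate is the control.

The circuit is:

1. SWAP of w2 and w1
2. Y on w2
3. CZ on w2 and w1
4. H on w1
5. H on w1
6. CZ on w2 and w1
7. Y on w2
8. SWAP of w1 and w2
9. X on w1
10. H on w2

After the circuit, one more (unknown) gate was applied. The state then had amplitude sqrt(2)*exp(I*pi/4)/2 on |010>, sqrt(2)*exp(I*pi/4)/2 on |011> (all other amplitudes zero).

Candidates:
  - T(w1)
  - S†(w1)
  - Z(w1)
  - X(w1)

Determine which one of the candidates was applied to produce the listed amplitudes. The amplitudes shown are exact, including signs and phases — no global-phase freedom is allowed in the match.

The applied gate was T(w1). Key observation: the block from step 2 through step 7 cancels to the identity and can be dropped.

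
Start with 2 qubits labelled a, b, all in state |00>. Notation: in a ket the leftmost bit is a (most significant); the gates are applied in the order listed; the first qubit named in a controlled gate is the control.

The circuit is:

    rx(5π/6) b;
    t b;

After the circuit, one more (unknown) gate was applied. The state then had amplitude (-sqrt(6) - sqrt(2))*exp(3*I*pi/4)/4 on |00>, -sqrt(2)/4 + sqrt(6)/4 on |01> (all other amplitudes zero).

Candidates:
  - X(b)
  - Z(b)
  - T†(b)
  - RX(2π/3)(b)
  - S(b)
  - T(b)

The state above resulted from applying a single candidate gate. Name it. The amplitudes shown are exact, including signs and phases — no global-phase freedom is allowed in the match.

The unique candidate consistent with the amplitudes is X(b).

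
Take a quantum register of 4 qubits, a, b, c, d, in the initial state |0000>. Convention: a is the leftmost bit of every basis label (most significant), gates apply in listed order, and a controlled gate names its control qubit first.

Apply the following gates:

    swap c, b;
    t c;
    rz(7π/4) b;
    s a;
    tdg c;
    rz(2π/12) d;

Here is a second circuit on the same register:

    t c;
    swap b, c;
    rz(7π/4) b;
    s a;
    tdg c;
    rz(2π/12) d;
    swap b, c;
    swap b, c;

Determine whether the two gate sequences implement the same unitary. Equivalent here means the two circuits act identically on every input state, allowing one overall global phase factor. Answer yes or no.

No: there is an input state on which the two circuits produce genuinely different outputs (not merely differing by a phase).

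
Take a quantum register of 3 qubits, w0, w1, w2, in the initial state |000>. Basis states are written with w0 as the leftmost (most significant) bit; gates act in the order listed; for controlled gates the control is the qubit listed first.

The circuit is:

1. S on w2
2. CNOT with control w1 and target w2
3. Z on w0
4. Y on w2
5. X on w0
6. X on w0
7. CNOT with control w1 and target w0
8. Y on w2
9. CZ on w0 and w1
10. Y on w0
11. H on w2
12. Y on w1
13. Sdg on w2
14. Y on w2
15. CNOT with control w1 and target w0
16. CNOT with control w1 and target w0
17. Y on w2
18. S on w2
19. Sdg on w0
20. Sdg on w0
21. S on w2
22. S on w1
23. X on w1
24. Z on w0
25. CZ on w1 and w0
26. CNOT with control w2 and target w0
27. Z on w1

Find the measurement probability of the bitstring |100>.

The probability of measuring |100> is 1/2. Key observation: steps 13-18 multiply out to the identity, so the circuit reduces to the remaining gates.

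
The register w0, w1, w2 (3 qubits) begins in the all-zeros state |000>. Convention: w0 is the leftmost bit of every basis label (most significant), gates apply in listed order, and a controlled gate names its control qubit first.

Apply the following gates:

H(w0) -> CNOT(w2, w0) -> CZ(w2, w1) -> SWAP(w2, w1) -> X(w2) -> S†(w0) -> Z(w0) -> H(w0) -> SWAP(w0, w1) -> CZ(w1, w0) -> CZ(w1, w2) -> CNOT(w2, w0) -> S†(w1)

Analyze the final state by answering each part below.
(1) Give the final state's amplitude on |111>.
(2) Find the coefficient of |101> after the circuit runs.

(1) The final state's coefficient on |111> equals 1/2 + I/2.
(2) The amplitude on |101> is 1/2 + I/2.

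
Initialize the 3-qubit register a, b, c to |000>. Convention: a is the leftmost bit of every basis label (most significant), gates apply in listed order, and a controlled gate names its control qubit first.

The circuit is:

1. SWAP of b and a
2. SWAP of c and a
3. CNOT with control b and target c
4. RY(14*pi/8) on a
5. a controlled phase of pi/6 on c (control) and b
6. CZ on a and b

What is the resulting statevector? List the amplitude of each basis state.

The final amplitudes are -sqrt(sqrt(2) + 2)/2 on |000>, sqrt(2 - sqrt(2))/2 on |100>, and 0 on every other basis state.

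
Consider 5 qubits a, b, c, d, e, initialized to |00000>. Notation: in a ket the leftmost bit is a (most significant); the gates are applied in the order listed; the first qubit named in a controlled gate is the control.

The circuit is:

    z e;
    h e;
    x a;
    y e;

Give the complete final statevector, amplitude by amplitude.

The resulting statevector has amplitude -sqrt(2)*I/2 on |10000>, sqrt(2)*I/2 on |10001>, and 0 on every other basis state.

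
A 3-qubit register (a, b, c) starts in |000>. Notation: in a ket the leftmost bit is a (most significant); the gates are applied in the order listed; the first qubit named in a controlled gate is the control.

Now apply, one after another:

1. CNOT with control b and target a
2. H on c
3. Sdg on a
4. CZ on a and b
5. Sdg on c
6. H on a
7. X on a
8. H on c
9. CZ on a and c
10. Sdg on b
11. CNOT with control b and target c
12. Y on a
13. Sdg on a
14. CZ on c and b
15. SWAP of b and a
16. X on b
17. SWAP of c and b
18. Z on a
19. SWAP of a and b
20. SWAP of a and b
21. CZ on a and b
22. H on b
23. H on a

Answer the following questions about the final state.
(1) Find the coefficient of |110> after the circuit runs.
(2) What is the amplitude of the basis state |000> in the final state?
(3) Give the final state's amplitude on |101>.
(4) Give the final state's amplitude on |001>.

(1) The final state's coefficient on |110> equals -sqrt(2)*I/4.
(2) The final state's coefficient on |000> equals sqrt(2)/4.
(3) The final state's coefficient on |101> equals -sqrt(2)/4.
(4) The amplitude on |001> is -sqrt(2)/4.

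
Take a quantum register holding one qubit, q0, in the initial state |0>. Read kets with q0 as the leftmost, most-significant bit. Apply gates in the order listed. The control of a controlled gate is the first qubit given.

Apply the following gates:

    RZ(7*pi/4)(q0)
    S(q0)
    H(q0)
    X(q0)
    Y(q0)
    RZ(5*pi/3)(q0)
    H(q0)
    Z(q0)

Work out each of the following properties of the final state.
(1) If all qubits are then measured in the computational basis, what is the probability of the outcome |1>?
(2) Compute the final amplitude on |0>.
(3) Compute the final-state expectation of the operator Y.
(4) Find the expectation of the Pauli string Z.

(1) The probability of measuring |1> is 3/4.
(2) The amplitude on |0> is (-I + exp(5*I*pi/6))*exp(23*I*pi/24)/2.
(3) The expectation value of Y is sqrt(3)/2.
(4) The expectation value of Z is -1/2.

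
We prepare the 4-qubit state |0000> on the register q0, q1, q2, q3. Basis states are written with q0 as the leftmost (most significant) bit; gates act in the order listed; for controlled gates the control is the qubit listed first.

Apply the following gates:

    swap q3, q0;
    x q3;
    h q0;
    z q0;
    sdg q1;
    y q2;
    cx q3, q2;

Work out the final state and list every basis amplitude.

The final amplitudes are sqrt(2)*I/2 on |0001>, -sqrt(2)*I/2 on |1001>, and 0 on every other basis state.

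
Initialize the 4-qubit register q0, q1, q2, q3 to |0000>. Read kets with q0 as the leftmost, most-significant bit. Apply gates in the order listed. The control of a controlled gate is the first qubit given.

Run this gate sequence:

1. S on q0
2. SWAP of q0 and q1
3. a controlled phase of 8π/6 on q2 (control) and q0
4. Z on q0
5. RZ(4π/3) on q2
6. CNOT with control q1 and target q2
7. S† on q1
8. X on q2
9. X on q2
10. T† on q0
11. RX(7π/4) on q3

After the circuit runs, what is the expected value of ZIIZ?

The expectation value of ZIIZ is sqrt(2)/2.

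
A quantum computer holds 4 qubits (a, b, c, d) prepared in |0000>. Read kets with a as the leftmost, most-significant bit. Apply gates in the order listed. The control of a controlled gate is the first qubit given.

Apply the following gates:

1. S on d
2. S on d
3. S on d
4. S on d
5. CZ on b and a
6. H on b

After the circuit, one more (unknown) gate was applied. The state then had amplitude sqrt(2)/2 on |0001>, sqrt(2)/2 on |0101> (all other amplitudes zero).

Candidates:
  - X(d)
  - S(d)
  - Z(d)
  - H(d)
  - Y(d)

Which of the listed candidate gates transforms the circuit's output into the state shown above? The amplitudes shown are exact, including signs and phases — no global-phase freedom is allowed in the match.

The applied gate was X(d). Key observation: steps 1-4 multiply out to the identity, so the circuit reduces to the remaining gates.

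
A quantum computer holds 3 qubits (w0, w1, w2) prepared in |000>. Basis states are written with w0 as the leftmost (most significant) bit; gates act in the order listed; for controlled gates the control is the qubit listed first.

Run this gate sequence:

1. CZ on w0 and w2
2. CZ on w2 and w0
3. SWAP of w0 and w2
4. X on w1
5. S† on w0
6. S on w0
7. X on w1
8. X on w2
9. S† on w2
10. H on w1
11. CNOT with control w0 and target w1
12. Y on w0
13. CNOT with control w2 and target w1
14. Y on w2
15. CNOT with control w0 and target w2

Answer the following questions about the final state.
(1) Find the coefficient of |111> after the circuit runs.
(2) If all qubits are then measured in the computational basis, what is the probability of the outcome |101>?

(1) |111> carries amplitude -sqrt(2)*I/2 in the final state.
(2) Outcome |101> occurs with probability 1/2.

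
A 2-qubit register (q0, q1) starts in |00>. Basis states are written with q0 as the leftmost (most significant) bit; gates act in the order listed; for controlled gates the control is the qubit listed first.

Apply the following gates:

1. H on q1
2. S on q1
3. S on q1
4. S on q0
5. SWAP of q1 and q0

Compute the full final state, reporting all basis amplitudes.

After the circuit, the state carries amplitude sqrt(2)/2 on |00>, 0 on |01>, -sqrt(2)/2 on |10>, 0 on |11>.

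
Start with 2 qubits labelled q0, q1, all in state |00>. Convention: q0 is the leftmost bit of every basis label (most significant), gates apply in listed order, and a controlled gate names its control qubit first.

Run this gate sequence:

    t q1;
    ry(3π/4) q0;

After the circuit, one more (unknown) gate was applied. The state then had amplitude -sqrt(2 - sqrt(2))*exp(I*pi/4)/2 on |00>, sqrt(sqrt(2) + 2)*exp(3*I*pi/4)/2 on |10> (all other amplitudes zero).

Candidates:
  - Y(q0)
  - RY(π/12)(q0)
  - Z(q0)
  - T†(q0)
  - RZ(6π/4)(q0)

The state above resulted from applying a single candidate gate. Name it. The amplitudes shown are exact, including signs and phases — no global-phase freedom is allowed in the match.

It was RZ(6π/4)(q0) that produced the state shown.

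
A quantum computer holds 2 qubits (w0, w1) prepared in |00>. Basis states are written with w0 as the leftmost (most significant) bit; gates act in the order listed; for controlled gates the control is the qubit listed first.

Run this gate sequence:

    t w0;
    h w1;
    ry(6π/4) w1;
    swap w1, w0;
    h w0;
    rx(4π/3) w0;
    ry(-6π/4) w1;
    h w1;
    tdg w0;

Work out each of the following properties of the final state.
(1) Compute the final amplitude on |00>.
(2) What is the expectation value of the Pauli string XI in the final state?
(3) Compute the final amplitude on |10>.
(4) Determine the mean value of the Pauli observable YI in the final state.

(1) The final state's coefficient on |00> equals -sqrt(2)/4 - sqrt(6)*I/4.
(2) In the final state, XI has expectation sqrt(2)/2.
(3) The amplitude on |10> is (sqrt(2) + sqrt(6)*I)*exp(3*I*pi/4)/4.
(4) The expectation value of YI is -sqrt(2)/2.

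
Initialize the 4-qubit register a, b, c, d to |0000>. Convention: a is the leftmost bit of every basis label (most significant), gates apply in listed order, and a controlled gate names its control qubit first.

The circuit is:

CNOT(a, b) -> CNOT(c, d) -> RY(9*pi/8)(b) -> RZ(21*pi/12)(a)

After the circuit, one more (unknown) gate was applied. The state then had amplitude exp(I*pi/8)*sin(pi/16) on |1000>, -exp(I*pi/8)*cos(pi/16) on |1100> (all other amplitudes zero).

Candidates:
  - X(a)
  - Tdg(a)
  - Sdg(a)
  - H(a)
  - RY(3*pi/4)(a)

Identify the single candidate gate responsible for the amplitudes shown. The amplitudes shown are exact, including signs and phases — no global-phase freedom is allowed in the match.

The unique candidate consistent with the amplitudes is X(a).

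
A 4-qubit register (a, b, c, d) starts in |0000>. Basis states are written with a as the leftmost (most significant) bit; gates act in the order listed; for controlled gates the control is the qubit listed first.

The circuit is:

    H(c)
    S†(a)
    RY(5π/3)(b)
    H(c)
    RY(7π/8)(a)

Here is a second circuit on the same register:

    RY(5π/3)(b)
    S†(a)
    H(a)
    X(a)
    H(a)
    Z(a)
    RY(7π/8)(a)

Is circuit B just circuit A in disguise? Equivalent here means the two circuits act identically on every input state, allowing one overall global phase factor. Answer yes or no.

Yes: on every input state the two circuits agree up to one overall phase factor.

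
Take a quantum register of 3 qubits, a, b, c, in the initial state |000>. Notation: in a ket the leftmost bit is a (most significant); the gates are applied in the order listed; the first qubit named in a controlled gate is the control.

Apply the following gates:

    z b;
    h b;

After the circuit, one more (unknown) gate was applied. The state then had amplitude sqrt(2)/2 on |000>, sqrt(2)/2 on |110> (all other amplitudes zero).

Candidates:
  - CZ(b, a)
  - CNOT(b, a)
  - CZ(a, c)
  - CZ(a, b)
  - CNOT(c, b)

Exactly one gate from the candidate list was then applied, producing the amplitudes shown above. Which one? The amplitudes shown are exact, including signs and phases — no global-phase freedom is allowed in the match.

The unique candidate consistent with the amplitudes is CNOT(b, a).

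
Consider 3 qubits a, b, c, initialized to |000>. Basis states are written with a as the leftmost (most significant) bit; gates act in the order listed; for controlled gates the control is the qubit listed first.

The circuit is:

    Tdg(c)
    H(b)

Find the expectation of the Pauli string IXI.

The observable IXI averages to 1.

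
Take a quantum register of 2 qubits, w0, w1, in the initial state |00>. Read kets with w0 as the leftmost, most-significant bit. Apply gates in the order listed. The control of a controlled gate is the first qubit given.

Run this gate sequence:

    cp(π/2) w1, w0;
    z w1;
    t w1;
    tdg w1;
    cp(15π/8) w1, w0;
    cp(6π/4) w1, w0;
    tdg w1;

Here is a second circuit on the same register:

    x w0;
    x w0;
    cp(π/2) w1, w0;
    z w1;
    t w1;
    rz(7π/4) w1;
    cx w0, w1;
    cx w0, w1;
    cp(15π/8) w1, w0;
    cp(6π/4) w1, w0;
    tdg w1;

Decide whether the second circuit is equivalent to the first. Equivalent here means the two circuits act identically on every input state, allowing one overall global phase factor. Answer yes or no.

Yes, they are equivalent — the unitaries differ by at most a global phase.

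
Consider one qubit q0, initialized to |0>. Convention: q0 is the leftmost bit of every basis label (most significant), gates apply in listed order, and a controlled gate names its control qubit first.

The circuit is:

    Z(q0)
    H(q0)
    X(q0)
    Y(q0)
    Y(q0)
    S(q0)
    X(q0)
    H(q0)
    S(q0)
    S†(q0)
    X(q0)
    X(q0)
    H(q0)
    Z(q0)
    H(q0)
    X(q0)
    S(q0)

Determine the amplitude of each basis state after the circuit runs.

The resulting statevector has amplitude 1/2 + I/2 on |0>, -1/2 - I/2 on |1>.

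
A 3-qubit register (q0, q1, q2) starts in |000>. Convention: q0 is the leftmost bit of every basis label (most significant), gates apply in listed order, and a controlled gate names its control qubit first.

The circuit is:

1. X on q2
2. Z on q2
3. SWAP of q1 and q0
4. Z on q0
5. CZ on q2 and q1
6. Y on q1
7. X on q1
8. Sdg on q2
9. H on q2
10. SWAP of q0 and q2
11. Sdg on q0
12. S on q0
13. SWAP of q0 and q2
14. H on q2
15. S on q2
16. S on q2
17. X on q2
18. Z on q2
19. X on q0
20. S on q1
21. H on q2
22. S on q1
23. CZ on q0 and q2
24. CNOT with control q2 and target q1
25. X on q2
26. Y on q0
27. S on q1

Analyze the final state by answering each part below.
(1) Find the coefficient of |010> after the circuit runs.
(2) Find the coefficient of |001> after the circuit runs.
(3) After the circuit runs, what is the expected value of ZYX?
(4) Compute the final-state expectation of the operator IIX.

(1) |010> carries amplitude -sqrt(2)/2 in the final state.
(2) The final state's coefficient on |001> equals -sqrt(2)*I/2.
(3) In the final state, ZYX has expectation -1.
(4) In the final state, IIX has expectation 0.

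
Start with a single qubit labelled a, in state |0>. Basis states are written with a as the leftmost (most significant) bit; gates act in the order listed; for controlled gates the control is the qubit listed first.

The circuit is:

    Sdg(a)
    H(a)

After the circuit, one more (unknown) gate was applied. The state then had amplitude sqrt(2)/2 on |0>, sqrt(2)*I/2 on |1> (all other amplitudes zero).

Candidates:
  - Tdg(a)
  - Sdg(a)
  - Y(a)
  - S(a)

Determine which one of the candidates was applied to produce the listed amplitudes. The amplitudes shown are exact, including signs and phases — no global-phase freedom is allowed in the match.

It was S(a) that produced the state shown.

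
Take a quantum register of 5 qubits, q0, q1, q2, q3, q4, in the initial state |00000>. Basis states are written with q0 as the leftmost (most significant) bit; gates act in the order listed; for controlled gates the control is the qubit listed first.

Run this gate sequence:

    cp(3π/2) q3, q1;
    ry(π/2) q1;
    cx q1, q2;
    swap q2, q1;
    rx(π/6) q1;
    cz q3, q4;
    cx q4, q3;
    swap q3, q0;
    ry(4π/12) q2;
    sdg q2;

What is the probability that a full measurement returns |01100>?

A full measurement returns |01100> with probability sqrt(3)/16 + 1/4.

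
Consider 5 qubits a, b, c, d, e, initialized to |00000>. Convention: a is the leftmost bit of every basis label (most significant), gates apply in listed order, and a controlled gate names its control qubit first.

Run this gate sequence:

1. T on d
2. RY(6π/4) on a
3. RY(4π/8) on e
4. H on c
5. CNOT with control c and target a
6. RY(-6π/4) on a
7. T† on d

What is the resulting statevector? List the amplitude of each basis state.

The resulting statevector has amplitude 1/2 on |00000>, 1/2 on |00001>, -1/2 on |00100>, -1/2 on |00101>, and 0 on every other basis state.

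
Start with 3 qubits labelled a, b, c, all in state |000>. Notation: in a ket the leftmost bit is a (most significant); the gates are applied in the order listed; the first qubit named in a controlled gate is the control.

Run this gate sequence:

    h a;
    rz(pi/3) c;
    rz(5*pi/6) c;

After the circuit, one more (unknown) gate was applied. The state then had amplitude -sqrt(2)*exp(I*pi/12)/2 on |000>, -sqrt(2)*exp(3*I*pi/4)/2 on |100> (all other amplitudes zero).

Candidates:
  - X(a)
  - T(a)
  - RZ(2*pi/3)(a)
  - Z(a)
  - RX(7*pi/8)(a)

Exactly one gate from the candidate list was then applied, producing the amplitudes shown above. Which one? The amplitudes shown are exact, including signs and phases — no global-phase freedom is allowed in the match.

The applied gate was RZ(2*pi/3)(a).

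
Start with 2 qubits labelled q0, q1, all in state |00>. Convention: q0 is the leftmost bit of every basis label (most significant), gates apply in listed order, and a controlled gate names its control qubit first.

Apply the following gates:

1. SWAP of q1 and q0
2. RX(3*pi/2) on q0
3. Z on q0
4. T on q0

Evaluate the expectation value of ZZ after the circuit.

The expectation value of ZZ is 0.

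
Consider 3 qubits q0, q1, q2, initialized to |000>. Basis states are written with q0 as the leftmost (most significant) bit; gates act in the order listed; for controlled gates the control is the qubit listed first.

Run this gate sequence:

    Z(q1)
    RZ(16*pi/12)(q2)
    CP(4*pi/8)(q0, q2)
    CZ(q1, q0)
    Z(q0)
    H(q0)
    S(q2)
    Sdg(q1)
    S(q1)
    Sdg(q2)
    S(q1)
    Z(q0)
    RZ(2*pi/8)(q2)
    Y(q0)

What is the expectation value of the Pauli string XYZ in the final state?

The expectation value of XYZ is 0. Key observation: steps 7-10 multiply out to the identity, so the circuit reduces to the remaining gates.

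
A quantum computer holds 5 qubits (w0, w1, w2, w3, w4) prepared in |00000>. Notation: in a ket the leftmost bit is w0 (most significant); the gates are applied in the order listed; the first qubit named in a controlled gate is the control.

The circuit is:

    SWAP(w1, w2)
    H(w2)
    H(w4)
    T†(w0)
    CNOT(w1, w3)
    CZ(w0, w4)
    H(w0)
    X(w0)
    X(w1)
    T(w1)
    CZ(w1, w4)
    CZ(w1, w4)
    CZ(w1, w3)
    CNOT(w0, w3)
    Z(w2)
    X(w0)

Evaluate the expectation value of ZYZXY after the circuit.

The expectation value of ZYZXY is 0. Key observation: the block from step 11 through step 12 cancels to the identity and can be dropped.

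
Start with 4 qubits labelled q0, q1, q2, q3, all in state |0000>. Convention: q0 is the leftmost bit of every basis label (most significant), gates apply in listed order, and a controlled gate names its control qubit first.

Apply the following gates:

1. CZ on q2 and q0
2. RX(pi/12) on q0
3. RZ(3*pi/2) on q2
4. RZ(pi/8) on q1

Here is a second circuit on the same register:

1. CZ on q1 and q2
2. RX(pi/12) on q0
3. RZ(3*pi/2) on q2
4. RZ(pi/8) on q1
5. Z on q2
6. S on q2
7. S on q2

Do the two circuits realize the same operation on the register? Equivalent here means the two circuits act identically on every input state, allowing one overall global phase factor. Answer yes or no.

No: there is an input state on which the two circuits produce genuinely different outputs (not merely differing by a phase).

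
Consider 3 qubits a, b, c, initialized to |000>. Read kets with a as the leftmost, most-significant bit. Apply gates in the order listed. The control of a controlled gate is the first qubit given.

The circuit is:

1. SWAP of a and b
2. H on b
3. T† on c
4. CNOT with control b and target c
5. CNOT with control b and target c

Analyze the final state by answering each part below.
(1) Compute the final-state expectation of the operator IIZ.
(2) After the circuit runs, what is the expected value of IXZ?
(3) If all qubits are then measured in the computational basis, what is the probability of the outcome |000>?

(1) The observable IIZ averages to 1.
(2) The expectation value of IXZ is 1.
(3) Outcome |000> occurs with probability 1/2.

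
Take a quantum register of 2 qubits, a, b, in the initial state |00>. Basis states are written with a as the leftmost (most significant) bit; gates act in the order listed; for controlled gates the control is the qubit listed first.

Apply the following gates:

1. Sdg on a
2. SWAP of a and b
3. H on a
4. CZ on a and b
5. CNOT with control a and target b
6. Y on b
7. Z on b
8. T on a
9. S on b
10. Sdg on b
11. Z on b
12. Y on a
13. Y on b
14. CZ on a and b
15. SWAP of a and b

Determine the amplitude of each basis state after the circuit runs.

After the circuit, the state carries amplitude 0 on |00>, sqrt(2)*I/2 on |01>, -sqrt(2)*exp(3*I*pi/4)/2 on |10>, 0 on |11>.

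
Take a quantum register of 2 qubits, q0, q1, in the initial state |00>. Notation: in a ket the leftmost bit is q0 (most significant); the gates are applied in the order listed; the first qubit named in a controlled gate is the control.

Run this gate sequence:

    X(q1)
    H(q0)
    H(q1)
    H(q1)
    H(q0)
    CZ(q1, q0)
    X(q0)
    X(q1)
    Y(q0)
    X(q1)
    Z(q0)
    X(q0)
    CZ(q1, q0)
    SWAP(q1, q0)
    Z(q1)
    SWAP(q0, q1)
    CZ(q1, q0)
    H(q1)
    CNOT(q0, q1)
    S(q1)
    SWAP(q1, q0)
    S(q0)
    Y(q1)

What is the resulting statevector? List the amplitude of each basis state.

The resulting statevector has amplitude -sqrt(2)/2 on |00>, 0 on |01>, -sqrt(2)/2 on |10>, 0 on |11>. Key observation: gates 2-5 undo each other exactly, leaving only the rest of the circuit to track.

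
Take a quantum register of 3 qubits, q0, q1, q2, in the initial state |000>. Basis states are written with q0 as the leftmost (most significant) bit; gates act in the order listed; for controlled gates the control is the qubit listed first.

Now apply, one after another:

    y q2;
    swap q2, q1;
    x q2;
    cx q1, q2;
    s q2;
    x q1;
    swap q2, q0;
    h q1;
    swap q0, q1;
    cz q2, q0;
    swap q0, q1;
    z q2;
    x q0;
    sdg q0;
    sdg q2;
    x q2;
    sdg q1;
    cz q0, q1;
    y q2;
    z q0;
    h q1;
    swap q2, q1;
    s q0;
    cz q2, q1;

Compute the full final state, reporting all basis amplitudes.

The resulting statevector has amplitude -1/2 - I/2 on |100>, -1/2 + I/2 on |101>, and 0 on every other basis state.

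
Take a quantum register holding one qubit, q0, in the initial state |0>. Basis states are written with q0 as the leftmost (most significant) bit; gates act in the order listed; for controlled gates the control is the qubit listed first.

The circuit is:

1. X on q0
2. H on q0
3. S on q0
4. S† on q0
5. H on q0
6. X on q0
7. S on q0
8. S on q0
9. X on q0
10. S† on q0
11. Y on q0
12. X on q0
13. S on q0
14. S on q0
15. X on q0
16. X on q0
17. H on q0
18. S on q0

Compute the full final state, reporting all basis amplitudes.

The resulting statevector has amplitude sqrt(2)/2 on |0>, -sqrt(2)*I/2 on |1>. Key observation: the block from step 1 through step 6 cancels to the identity and can be dropped.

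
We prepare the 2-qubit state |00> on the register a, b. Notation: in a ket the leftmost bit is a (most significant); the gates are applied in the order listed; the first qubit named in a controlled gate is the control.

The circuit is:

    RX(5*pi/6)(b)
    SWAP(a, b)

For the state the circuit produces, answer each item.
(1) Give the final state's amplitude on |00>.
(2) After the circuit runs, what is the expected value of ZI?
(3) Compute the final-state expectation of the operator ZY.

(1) The amplitude on |00> is -sqrt(2)/4 + sqrt(6)/4.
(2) The expectation value of ZI is -sqrt(3)/2.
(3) The expectation value of ZY is 0.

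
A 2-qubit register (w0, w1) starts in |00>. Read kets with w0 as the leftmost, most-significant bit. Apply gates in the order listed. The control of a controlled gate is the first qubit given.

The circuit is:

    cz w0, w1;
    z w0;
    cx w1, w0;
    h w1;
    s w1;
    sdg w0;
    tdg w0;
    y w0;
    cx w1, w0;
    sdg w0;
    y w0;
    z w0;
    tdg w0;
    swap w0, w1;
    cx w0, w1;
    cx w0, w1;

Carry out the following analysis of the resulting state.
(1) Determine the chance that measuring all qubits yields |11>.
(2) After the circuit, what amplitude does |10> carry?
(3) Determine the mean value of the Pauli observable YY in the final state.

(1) Outcome |11> occurs with probability 1/2. Key observation: the block from step 15 through step 16 cancels to the identity and can be dropped.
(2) |10> carries amplitude 0 in the final state.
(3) In the final state, YY has expectation sqrt(2)/2.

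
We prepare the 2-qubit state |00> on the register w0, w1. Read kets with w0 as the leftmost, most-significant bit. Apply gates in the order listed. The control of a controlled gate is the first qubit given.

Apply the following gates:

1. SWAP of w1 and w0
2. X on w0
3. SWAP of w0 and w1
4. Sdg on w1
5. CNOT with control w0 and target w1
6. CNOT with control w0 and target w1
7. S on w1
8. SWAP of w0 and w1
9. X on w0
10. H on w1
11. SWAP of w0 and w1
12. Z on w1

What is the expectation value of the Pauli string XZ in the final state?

In the final state, XZ has expectation 1. Key observation: steps 2-9 multiply out to the identity, so the circuit reduces to the remaining gates.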